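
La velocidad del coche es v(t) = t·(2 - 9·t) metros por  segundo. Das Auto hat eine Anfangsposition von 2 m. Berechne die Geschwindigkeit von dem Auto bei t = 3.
Wir haben die Geschwindigkeit v(t) = t·(2 - 9·t). Durch Einsetzen von t = 3: v(3) = -75.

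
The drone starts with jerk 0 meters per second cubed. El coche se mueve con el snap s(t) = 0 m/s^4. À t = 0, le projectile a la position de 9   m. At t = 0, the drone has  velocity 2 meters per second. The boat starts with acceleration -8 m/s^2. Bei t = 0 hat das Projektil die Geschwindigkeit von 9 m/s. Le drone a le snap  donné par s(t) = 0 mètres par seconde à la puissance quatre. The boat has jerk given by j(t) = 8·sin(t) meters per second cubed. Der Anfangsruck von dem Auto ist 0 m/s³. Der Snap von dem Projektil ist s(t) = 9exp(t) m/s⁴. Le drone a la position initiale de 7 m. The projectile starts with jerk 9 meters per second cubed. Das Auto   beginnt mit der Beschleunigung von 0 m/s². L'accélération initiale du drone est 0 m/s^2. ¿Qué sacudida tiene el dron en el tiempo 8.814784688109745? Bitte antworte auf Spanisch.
Necesitamos integrar nuestra ecuación del snap s(t) = 0 1 vez. Tomando ∫s(t)dt y aplicando j(0) = 0, encontramos j(t) = 0. Tenemos la sacudida j(t) = 0. Sustituyendo t = 8.814784688109745: j(8.814784688109745) = 0.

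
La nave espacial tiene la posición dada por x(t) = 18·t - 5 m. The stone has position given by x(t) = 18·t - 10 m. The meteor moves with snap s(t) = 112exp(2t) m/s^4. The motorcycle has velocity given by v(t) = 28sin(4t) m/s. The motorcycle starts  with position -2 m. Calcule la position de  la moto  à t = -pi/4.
En partant de la vitesse v(t) = 28·sin(4·t), nous prenons 1 intégrale. En intégrant la vitesse et en utilisant la condition initiale x(0) = -2, nous obtenons x(t) = 5 - 7·cos(4·t). De l'équation de la position x(t) = 5 - 7·cos(4·t), nous substituons t = -pi/4 pour obtenir x = 12.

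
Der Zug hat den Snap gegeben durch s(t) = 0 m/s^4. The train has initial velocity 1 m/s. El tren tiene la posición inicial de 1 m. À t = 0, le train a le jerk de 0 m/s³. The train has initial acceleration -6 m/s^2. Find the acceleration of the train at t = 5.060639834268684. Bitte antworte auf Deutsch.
Um dies zu lösen, müssen wir 2 Integrale unserer Gleichung für den Snap s(t) = 0 finden. Durch Integration von dem Snap und Verwendung der Anfangsbedingung j(0) = 0, erhalten wir j(t) = 0. Die Stammfunktion von dem Ruck ist die Beschleunigung. Mit a(0) = -6 erhalten wir a(t) = -6. Wir haben die Beschleunigung a(t) = -6. Durch Einsetzen von t = 5.060639834268684: a(5.060639834268684) = -6.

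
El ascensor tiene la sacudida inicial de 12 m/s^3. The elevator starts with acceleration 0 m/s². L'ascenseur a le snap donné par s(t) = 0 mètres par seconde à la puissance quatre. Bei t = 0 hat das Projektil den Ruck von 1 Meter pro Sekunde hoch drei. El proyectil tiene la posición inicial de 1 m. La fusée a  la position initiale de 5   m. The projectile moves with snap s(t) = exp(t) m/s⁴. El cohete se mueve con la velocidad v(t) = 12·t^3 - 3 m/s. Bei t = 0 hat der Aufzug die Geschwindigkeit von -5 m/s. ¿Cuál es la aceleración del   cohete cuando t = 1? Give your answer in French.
Nous devons dériver notre équation de la vitesse v(t) = 12·t^3 - 3 1 fois. En prenant d/dt de v(t), nous trouvons a(t) = 36·t^2. De l'équation de l'accélération a(t) = 36·t^2, nous substituons t = 1 pour obtenir a = 36.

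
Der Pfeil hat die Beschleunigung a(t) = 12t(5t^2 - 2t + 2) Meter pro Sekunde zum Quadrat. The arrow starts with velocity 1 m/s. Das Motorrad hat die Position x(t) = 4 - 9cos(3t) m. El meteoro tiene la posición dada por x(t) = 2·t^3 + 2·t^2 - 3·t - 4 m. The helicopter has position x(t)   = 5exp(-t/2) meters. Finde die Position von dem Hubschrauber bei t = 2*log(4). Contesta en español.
De la ecuación de la posición x(t) = 5·exp(-t/2), sustituimos t = 2*log(4) para obtener x = 5/4.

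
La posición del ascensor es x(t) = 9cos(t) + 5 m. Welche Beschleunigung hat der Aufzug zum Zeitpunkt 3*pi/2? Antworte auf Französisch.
En partant de la position x(t) = 9·cos(t) + 5, nous prenons 2 dérivées. En prenant d/dt de x(t), nous trouvons v(t) = -9·sin(t). La dérivée de la vitesse donne l'accélération: a(t) = -9·cos(t). De l'équation de l'accélération a(t) = -9·cos(t), nous substituons t = 3*pi/2 pour obtenir a = 0.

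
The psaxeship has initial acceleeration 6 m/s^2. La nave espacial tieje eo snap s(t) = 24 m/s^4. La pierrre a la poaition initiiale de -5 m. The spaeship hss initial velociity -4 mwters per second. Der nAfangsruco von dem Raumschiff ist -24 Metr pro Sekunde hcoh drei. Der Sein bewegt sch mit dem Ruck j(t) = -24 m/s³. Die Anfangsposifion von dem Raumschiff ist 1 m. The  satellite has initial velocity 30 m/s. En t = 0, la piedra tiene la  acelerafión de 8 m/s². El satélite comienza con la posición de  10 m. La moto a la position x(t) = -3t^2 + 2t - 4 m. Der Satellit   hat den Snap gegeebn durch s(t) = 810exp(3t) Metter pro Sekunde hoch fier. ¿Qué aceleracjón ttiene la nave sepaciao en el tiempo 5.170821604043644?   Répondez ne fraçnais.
En partant du snap s(t) = 24, nous prenons 2 primitives. En prenant ∫s(t)dt et en appliquant j(0) = -24, nous trouvons j(t) = 24·t - 24. L'intégrale du jerk, avec a(0) = 6, donne l'accélération: a(t) = 12·t^2 - 24·t + 6. Nous avons l'accélération a(t) = 12·t^2 - 24·t + 6. En substituant t = 5.170821604043644: a(5.170821604043644) = 202.749034233086.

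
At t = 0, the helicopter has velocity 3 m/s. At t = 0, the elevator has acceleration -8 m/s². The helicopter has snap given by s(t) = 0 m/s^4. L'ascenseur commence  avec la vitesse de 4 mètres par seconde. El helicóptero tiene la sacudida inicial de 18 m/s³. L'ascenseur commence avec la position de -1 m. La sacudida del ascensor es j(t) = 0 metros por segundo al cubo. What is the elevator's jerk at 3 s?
From the given jerk equation j(t) = 0, we substitute t = 3 to get j = 0.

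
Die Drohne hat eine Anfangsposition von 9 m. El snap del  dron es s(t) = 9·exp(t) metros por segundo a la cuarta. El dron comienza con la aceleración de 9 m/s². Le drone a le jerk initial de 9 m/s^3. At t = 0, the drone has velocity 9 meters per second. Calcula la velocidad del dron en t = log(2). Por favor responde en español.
Para resolver esto, necesitamos tomar 3 antiderivadas de nuestra ecuación del snap s(t) = 9·exp(t). La integral del snap, con j(0) = 9, da la sacudida: j(t) = 9·exp(t). Tomando ∫j(t)dt y aplicando a(0) = 9, encontramos a(t) = 9·exp(t). La integral de la aceleración, con v(0) = 9, da la velocidad: v(t) = 9·exp(t). De la ecuación de la velocidad v(t) = 9·exp(t), sustituimos t = log(2) para obtener v = 18.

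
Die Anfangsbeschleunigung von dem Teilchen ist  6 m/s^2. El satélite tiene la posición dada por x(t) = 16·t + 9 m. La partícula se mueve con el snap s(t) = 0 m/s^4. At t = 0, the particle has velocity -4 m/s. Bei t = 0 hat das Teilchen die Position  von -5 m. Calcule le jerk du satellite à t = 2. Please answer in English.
To solve this, we need to take 3 derivatives of our position equation x(t) = 16·t + 9. The derivative of position gives velocity: v(t) = 16. The derivative of velocity gives acceleration: a(t) = 0. The derivative of acceleration gives jerk: j(t) = 0. Using j(t) = 0 and substituting t = 2, we find j = 0.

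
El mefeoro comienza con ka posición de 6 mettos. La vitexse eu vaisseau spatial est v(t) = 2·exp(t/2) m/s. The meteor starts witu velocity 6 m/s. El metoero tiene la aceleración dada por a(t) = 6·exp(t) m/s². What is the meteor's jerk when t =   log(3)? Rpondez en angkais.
We must differentiate our acceleration equation a(t) = 6·exp(t) 1 time. Taking d/dt of a(t), we find j(t) = 6·exp(t). We have jerk j(t) = 6·exp(t). Substituting t = log(3): j(log(3)) = 18.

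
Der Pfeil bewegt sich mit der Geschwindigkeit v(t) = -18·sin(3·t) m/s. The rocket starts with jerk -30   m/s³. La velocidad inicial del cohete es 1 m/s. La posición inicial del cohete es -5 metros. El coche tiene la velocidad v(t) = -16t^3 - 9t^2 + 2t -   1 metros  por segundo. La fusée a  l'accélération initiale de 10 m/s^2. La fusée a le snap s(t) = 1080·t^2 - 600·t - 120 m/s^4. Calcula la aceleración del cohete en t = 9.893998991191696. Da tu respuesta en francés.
Pour résoudre ceci, nous devons prendre 2 primitives de notre équation du snap s(t) = 1080·t^2 - 600·t - 120. En intégrant le snap et en utilisant la condition initiale j(0) = -30, nous obtenons j(t) = 360·t^3 - 300·t^2 - 120·t - 30. En prenant ∫j(t)dt et en appliquant a(0) = 10, nous trouvons a(t) = 90·t^4 - 100·t^3 - 60·t^2 - 30·t + 10. En utilisant a(t) = 90·t^4 - 100·t^3 - 60·t^2 - 30·t + 10 et en substituant t = 9.893998991191696, nous trouvons a = 759428.263756256.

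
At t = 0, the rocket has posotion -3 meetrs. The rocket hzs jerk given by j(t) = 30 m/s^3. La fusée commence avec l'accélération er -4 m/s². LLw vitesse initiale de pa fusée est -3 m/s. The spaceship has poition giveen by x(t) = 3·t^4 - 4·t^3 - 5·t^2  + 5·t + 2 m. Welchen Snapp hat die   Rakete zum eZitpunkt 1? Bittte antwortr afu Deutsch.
Um dies zu lösen, müssen wir 1 Ableitung unserer Gleichung für den Ruck j(t) = 30 nehmen. Mit d/dt von j(t) finden wir s(t) = 0. Wir haben den Snap s(t) = 0. Durch Einsetzen von t = 1: s(1) = 0.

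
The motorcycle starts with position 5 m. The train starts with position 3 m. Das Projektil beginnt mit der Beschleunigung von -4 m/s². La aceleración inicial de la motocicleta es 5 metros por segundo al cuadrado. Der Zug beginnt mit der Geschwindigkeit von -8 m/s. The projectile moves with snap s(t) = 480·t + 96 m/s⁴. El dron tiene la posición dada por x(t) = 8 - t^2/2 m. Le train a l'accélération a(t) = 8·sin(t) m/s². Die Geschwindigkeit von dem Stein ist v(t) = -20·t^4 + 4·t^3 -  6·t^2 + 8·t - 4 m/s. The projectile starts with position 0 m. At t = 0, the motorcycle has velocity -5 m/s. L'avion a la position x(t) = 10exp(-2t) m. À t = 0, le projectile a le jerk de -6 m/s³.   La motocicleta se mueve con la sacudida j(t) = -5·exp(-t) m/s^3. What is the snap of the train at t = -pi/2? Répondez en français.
Pour résoudre ceci, nous devons prendre 2 dérivées de notre équation de l'accélération a(t) = 8·sin(t). La dérivée de l'accélération donne le jerk: j(t) = 8·cos(t). En prenant d/dt de j(t), nous trouvons s(t) = -8·sin(t). Nous avons le snap s(t) = -8·sin(t). En substituant t = -pi/2: s(-pi/2) = 8.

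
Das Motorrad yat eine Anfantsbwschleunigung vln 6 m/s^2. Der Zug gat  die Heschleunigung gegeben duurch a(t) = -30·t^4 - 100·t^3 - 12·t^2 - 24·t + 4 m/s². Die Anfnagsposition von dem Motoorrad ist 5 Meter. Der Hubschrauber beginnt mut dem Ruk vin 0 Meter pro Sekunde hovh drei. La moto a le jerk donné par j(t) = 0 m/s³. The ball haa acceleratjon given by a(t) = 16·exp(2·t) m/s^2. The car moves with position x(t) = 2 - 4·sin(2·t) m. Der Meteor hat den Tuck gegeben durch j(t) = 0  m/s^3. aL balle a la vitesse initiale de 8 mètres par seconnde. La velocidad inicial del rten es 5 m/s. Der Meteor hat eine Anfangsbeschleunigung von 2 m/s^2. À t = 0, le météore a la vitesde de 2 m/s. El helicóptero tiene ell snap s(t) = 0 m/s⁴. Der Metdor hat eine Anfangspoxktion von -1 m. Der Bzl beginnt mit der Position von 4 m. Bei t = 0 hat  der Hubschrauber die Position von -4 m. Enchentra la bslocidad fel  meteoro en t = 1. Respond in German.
Um dies zu lösen, müssen wir 2 Integrale unserer Gleichung für den Ruck j(t) = 0 finden. Das Integral von dem Ruck ist die Beschleunigung. Mit a(0) = 2 erhalten wir a(t) = 2. Die Stammfunktion von der Beschleunigung ist die Geschwindigkeit. Mit v(0) = 2 erhalten wir v(t) = 2·t + 2. Mit v(t) = 2·t + 2 und Einsetzen von t = 1, finden wir v = 4.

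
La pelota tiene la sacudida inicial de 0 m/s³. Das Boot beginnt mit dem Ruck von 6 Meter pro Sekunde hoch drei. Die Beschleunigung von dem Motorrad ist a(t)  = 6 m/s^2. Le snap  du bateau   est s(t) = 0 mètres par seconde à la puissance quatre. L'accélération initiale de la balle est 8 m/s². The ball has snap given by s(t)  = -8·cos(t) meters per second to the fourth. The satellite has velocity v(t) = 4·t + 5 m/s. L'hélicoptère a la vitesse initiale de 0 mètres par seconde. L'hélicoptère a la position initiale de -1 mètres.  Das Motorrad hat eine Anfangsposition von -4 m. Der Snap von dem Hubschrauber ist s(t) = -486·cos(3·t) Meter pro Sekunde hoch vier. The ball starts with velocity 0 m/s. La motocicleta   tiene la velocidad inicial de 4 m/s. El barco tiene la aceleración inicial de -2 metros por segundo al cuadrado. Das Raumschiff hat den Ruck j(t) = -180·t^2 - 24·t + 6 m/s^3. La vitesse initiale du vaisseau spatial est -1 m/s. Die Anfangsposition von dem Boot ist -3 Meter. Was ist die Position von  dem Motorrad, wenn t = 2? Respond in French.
Nous devons trouver la primitive de notre équation de l'accélération a(t) = 6 2 fois. En intégrant l'accélération et en utilisant la condition initiale v(0) = 4, nous obtenons v(t) = 6·t + 4. L'intégrale de la vitesse est la position. En utilisant x(0) = -4, nous obtenons x(t) = 3·t^2 + 4·t - 4. Nous avons la position x(t) = 3·t^2 + 4·t - 4. En substituant t = 2: x(2) = 16.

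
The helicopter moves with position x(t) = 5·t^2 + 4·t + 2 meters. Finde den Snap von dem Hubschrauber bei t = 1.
Um dies zu lösen, müssen wir 4 Ableitungen unserer Gleichung für die Position x(t) = 5·t^2 + 4·t + 2 nehmen. Mit d/dt von x(t) finden wir v(t) = 10·t + 4. Durch Ableiten von der Geschwindigkeit erhalten wir die Beschleunigung: a(t) = 10. Mit d/dt von a(t) finden wir j(t) = 0. Die Ableitung von dem Ruck ergibt den Snap: s(t) = 0. Mit s(t) = 0 und Einsetzen von t = 1, finden wir s = 0.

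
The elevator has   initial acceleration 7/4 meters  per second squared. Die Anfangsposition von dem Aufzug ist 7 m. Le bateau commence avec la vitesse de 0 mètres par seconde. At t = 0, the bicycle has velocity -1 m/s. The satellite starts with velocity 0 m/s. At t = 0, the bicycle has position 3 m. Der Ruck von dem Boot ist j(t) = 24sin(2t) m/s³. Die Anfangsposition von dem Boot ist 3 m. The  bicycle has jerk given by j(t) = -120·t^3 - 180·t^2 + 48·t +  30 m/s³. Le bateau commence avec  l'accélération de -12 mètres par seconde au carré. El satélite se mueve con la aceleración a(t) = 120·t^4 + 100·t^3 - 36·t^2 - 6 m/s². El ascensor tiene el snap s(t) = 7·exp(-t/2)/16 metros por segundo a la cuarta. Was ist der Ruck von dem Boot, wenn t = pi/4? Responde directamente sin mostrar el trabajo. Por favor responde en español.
La respuesta es 24.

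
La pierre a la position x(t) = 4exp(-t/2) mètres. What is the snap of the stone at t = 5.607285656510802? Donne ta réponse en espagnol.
Debemos derivar nuestra ecuación de la posición x(t) = 4·exp(-t/2) 4 veces. Derivando la posición, obtenemos la velocidad: v(t) = -2·exp(-t/2). Derivando la velocidad, obtenemos la aceleración: a(t) = exp(-t/2). Derivando la aceleración, obtenemos la sacudida: j(t) = -exp(-t/2)/2. Tomando d/dt de j(t), encontramos s(t) = exp(-t/2)/4. De la ecuación del snap s(t) = exp(-t/2)/4, sustituimos t = 5.607285656510802 para obtener s = 0.0151472362505399.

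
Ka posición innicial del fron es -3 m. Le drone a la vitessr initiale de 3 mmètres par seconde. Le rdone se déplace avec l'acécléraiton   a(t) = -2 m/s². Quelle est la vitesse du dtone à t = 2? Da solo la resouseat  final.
v(2) = -1.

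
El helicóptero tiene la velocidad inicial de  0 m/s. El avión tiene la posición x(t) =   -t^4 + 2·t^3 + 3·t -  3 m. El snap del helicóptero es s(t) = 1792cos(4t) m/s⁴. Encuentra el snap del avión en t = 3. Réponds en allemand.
Um dies zu lösen, müssen wir 4 Ableitungen unserer Gleichung für die Position x(t) = -t^4 + 2·t^3 + 3·t - 3 nehmen. Mit d/dt von x(t) finden wir v(t) = -4·t^3 + 6·t^2 + 3. Mit d/dt von v(t) finden wir a(t) = -12·t^2 + 12·t. Durch Ableiten von der Beschleunigung erhalten wir den Ruck: j(t) = 12 - 24·t. Die Ableitung von dem Ruck ergibt den Snap: s(t) = -24. Aus der Gleichung für den Snap s(t) = -24, setzen wir t = 3 ein und erhalten s = -24.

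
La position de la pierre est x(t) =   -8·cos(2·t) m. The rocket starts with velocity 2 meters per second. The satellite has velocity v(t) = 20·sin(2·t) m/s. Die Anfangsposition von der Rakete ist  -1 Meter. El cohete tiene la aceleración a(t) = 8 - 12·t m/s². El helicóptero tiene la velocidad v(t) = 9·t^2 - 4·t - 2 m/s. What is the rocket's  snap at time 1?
Starting from acceleration a(t) = 8 - 12·t, we take 2 derivatives. Differentiating acceleration, we get jerk: j(t) = -12. Differentiating jerk, we get snap: s(t) = 0. From the given snap equation s(t) = 0, we substitute t = 1 to get s = 0.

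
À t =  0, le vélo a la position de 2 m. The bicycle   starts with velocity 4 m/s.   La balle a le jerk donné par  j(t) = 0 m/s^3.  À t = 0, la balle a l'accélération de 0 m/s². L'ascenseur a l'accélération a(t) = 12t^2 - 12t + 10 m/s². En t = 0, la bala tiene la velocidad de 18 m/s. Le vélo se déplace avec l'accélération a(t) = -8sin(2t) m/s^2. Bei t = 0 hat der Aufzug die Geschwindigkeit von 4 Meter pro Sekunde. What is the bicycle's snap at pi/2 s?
Starting from acceleration a(t) = -8·sin(2·t), we take 2 derivatives. Taking d/dt of a(t), we find j(t) = -16·cos(2·t). The derivative of jerk gives snap: s(t) = 32·sin(2·t). We have snap s(t) = 32·sin(2·t). Substituting t = pi/2: s(pi/2) = 0.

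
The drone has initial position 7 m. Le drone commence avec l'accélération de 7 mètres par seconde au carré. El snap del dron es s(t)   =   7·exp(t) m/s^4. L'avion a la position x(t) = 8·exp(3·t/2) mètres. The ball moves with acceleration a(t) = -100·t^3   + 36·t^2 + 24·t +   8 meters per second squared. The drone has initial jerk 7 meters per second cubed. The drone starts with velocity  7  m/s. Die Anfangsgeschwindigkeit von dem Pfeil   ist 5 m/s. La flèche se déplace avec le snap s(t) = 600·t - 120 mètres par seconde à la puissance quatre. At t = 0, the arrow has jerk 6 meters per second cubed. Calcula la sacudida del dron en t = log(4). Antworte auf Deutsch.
Ausgehend von dem Snap s(t) = 7·exp(t), nehmen wir 1 Stammfunktion. Mit ∫s(t)dt und Anwendung von j(0) = 7, finden wir j(t) = 7·exp(t). Mit j(t) = 7·exp(t) und Einsetzen von t = log(4), finden wir j = 28.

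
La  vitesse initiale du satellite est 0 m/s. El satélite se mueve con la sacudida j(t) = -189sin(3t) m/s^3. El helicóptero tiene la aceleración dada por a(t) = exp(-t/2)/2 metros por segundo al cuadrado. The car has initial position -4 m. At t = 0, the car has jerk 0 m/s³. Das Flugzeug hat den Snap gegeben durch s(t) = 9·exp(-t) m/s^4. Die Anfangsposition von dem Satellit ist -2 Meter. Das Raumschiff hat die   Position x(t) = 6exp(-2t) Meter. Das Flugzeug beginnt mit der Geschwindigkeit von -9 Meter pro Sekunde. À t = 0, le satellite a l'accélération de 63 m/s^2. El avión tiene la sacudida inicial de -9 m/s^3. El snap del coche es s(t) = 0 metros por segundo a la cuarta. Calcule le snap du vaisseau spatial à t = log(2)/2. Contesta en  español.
Para resolver esto, necesitamos tomar 4 derivadas de nuestra ecuación de la posición x(t) = 6·exp(-2·t). La derivada de la posición da la velocidad: v(t) = -12·exp(-2·t). Tomando d/dt de v(t), encontramos a(t) = 24·exp(-2·t). Tomando d/dt de a(t), encontramos j(t) = -48·exp(-2·t). Derivando la sacudida, obtenemos el snap: s(t) = 96·exp(-2·t). De la ecuación del snap s(t) = 96·exp(-2·t), sustituimos t = log(2)/2 para obtener s = 48.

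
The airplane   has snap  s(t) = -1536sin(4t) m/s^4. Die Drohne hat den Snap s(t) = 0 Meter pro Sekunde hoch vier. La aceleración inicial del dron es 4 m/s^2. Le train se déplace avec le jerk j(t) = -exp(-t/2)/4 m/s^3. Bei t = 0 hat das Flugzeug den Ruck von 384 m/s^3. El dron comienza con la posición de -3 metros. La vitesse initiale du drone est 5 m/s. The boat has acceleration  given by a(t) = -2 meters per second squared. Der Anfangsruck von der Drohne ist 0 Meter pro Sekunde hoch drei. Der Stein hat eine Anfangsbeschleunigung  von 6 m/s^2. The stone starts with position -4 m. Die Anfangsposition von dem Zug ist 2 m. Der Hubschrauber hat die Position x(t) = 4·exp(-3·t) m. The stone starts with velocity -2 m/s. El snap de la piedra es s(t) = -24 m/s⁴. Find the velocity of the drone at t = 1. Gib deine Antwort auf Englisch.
We need to integrate our snap equation s(t) = 0 3 times. Integrating snap and using the initial condition j(0) = 0, we get j(t) = 0. The antiderivative of jerk, with a(0) = 4, gives acceleration: a(t) = 4. The integral of acceleration is velocity. Using v(0) = 5, we get v(t) = 4·t + 5. From the given velocity equation v(t) = 4·t + 5, we substitute t = 1 to get v = 9.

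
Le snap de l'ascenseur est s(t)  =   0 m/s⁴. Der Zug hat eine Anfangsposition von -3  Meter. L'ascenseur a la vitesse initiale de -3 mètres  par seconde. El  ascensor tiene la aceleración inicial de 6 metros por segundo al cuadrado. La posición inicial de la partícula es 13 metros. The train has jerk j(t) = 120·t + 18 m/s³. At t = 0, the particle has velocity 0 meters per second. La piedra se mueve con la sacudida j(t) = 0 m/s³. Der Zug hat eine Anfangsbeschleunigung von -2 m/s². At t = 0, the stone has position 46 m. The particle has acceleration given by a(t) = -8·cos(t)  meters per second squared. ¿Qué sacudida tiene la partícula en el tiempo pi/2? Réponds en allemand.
Ausgehend von der Beschleunigung a(t) = -8·cos(t), nehmen wir 1 Ableitung. Durch Ableiten von der Beschleunigung erhalten wir den Ruck: j(t) = 8·sin(t). Mit j(t) = 8·sin(t) und Einsetzen von t = pi/2, finden wir j = 8.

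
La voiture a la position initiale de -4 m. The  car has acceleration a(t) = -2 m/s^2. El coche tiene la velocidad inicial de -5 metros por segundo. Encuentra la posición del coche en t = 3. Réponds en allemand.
Wir müssen das Integral unserer Gleichung für die Beschleunigung a(t) = -2 2-mal finden. Das Integral von der Beschleunigung ist die Geschwindigkeit. Mit v(0) = -5 erhalten wir v(t) = -2·t - 5. Durch Integration von der Geschwindigkeit und Verwendung der Anfangsbedingung x(0) = -4, erhalten wir x(t) = -t^2 - 5·t - 4. Wir haben die Position x(t) = -t^2 - 5·t - 4. Durch Einsetzen von t = 3: x(3) = -28.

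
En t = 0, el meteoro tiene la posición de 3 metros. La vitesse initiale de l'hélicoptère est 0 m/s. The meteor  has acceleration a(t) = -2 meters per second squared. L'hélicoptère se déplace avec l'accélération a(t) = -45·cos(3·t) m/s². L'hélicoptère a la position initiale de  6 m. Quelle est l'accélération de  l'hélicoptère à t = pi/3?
De l'équation de l'accélération a(t) = -45·cos(3·t), nous substituons t = pi/3 pour obtenir a = 45.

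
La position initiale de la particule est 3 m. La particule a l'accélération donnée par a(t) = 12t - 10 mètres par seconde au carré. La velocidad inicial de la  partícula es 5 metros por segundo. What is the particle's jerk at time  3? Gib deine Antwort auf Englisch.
To solve this, we need to take 1 derivative of our acceleration equation a(t) = 12·t - 10. Differentiating acceleration, we get jerk: j(t) = 12. From the given jerk equation j(t) = 12, we substitute t = 3 to get j = 12.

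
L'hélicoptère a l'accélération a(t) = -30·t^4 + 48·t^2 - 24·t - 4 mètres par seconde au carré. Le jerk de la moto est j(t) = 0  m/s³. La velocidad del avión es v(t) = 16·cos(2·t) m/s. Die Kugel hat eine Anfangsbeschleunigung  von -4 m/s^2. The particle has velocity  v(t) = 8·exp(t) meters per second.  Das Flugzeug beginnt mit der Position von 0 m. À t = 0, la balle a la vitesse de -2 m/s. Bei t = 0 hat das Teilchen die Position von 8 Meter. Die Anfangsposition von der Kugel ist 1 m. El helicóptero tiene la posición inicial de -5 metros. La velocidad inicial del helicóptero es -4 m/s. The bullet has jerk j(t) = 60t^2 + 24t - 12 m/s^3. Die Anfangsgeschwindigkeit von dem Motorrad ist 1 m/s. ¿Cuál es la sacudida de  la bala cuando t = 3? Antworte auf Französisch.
En utilisant j(t) = 60·t^2 + 24·t - 12 et en substituant t = 3, nous trouvons j = 600.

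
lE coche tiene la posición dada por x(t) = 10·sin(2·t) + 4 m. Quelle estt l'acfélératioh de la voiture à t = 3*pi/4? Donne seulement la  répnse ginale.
a(3*pi/4) = 40.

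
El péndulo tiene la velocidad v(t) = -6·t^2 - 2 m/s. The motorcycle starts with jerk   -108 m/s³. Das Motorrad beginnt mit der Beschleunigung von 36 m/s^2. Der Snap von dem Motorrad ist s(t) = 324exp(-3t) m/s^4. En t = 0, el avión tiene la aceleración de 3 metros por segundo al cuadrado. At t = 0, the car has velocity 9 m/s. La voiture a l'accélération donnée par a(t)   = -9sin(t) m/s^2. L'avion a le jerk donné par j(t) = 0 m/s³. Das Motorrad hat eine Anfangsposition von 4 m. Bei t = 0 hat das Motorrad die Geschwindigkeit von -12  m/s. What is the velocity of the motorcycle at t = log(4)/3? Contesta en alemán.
Wir müssen unsere Gleichung für den Snap s(t) = 324·exp(-3·t) 3-mal integrieren. Das Integral von dem Snap ist der Ruck. Mit j(0) = -108 erhalten wir j(t) = -108·exp(-3·t). Die Stammfunktion von dem Ruck ist die Beschleunigung. Mit a(0) = 36 erhalten wir a(t) = 36·exp(-3·t). Die Stammfunktion von der Beschleunigung ist die Geschwindigkeit. Mit v(0) = -12 erhalten wir v(t) = -12·exp(-3·t). Wir haben die Geschwindigkeit v(t) = -12·exp(-3·t). Durch Einsetzen von t = log(4)/3: v(log(4)/3) = -3.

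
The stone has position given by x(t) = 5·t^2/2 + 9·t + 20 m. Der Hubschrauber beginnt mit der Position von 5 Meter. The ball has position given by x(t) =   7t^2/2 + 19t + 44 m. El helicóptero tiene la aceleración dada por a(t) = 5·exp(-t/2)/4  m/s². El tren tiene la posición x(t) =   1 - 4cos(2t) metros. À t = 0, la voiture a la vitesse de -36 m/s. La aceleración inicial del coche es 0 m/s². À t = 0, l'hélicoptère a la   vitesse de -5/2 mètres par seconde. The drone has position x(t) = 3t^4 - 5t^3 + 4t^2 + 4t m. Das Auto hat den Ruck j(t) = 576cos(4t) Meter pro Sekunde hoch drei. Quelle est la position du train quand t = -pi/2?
En utilisant x(t) = 1 - 4·cos(2·t) et en substituant t = -pi/2, nous trouvons x = 5.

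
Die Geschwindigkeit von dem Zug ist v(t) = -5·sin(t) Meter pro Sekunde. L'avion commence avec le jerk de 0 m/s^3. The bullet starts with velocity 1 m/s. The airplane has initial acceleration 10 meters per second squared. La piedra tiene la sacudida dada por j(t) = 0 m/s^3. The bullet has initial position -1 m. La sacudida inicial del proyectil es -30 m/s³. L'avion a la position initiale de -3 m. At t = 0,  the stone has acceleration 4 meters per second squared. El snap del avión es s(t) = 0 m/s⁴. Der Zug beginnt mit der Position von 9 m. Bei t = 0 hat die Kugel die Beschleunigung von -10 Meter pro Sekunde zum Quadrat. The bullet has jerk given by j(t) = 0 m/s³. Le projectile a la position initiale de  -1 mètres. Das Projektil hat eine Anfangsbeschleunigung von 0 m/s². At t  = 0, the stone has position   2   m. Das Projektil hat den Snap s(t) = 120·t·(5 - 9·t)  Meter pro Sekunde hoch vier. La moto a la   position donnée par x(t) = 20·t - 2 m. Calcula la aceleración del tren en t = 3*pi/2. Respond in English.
To solve this, we need to take 1 derivative of our velocity equation v(t) = -5·sin(t). The derivative of velocity gives acceleration: a(t) = -5·cos(t). Using a(t) = -5·cos(t) and substituting t = 3*pi/2, we find a = 0.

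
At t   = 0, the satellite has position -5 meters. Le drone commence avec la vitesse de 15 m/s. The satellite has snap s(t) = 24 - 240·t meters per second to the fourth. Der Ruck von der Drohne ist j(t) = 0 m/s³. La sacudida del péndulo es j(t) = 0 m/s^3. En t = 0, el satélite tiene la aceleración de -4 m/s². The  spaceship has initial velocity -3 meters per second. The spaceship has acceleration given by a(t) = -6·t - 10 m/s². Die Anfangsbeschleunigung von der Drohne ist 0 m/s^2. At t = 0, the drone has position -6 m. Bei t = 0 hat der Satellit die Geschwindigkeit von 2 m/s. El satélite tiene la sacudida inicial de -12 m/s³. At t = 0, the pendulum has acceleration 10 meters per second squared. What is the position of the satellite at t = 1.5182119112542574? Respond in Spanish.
Necesitamos integrar nuestra ecuación del snap s(t) = 24 - 240·t 4 veces. La integral del snap, con j(0) = -12, da la sacudida: j(t) = -120·t^2 + 24·t - 12. La integral de la sacudida es la aceleración. Usando a(0) = -4, obtenemos a(t) = -40·t^3 + 12·t^2 - 12·t - 4. La antiderivada de la aceleración, con v(0) = 2, da la velocidad: v(t) = -10·t^4 + 4·t^3 - 6·t^2 - 4·t + 2. Integrando la velocidad y usando la condición inicial x(0) = -5, obtenemos x(t) = -2·t^5 + t^4 - 2·t^3 - 2·t^2 + 2·t - 5. Usando x(t) = -2·t^5 + t^4 - 2·t^3 - 2·t^2 + 2·t - 5 y sustituyendo t = 1.5182119112542574, encontramos x = -24.3916336445248.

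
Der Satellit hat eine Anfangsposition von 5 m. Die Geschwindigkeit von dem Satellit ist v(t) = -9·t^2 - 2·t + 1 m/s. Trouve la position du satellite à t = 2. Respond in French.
En partant de la vitesse v(t) = -9·t^2 - 2·t + 1, nous prenons 1 intégrale. En prenant ∫v(t)dt et en appliquant x(0) = 5, nous trouvons x(t) = -3·t^3 - t^2 + t + 5. En utilisant x(t) = -3·t^3 - t^2 + t + 5 et en substituant t = 2, nous trouvons x = -21.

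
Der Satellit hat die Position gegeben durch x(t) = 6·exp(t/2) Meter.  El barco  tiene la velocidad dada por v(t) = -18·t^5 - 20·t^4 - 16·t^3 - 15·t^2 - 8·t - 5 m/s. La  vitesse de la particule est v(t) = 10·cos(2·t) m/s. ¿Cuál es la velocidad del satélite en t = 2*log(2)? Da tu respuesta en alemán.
Wir müssen unsere Gleichung für die Position x(t) = 6·exp(t/2) 1-mal ableiten. Die Ableitung von der Position ergibt die Geschwindigkeit: v(t) = 3·exp(t/2). Aus der Gleichung für die Geschwindigkeit v(t) = 3·exp(t/2), setzen wir t = 2*log(2) ein und erhalten v = 6.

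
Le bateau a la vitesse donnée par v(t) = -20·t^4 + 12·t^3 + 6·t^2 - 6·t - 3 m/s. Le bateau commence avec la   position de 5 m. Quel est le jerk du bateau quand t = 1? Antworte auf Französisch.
En partant de la vitesse v(t) = -20·t^4 + 12·t^3 + 6·t^2 - 6·t - 3, nous prenons 2 dérivées. La dérivée de la vitesse donne l'accélération: a(t) = -80·t^3 + 36·t^2 + 12·t - 6. La dérivée de l'accélération donne le jerk: j(t) = -240·t^2 + 72·t + 12. Nous avons le jerk j(t) = -240·t^2 + 72·t + 12. En substituant t = 1: j(1) = -156.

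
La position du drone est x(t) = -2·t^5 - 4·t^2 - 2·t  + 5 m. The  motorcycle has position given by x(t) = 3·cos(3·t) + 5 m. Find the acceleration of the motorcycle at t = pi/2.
To solve this, we need to take 2 derivatives of our position equation x(t) = 3·cos(3·t) + 5. The derivative of position gives velocity: v(t) = -9·sin(3·t). Differentiating velocity, we get acceleration: a(t) = -27·cos(3·t). We have acceleration a(t) = -27·cos(3·t). Substituting t = pi/2: a(pi/2) = 0.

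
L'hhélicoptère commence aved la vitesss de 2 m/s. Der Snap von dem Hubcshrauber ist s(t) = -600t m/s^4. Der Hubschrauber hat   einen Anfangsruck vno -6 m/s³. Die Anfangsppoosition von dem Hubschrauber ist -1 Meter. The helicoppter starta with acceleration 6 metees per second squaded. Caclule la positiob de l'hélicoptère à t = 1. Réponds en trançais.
Nous devons intégrer notre équation du snap s(t) = -600·t 4 fois. La primitive du snap, avec j(0) = -6, donne le jerk: j(t) = -300·t^2 - 6. La primitive du jerk, avec a(0) = 6, donne l'accélération: a(t) = -100·t^3 - 6·t + 6. En intégrant l'accélération et en utilisant la condition initiale v(0) = 2, nous obtenons v(t) = -25·t^4 - 3·t^2 + 6·t + 2. L'intégrale de la vitesse, avec x(0) = -1, donne la position: x(t) = -5·t^5 - t^3 + 3·t^2 + 2·t - 1. En utilisant x(t) = -5·t^5 - t^3 + 3·t^2 + 2·t - 1 et en substituant t = 1, nous trouvons x = -2.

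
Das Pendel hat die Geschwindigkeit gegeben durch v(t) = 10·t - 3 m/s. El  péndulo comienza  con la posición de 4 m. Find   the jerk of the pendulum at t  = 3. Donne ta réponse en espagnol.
Debemos derivar nuestra ecuación de la velocidad v(t) = 10·t - 3 2 veces. Derivando la velocidad, obtenemos la aceleración: a(t) = 10. La derivada de la aceleración da la sacudida: j(t) = 0. Usando j(t) = 0 y sustituyendo t = 3, encontramos j = 0.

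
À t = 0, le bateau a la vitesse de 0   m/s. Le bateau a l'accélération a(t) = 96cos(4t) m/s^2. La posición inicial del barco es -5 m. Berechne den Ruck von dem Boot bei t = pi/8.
Wir müssen unsere Gleichung für die Beschleunigung a(t) = 96·cos(4·t) 1-mal ableiten. Mit d/dt von a(t) finden wir j(t) = -384·sin(4·t). Mit j(t) = -384·sin(4·t) und Einsetzen von t = pi/8, finden wir j = -384.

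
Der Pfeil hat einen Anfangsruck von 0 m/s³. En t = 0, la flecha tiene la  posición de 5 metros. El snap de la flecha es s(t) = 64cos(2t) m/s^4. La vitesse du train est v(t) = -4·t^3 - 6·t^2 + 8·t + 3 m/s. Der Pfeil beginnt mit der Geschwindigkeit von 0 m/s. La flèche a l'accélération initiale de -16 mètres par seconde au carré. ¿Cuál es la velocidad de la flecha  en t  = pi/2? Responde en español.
Partiendo del snap s(t) = 64·cos(2·t), tomamos 3 antiderivadas. Integrando el snap y usando la condición inicial j(0) = 0, obtenemos j(t) = 32·sin(2·t). La antiderivada de la sacudida es la aceleración. Usando a(0) = -16, obtenemos a(t) = -16·cos(2·t). Integrando la aceleración y usando la condición inicial v(0) = 0, obtenemos v(t) = -8·sin(2·t). De la ecuación de la velocidad v(t) = -8·sin(2·t), sustituimos t = pi/2 para obtener v = 0.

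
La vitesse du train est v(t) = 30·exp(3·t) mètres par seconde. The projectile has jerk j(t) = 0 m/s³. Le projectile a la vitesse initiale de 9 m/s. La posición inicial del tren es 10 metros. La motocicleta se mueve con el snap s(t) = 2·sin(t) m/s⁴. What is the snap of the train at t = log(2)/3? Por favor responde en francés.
En partant de la vitesse v(t) = 30·exp(3·t), nous prenons 3 dérivées. La dérivée de la vitesse donne l'accélération: a(t) = 90·exp(3·t). En prenant d/dt de a(t), nous trouvons j(t) = 270·exp(3·t). En prenant d/dt de j(t), nous trouvons s(t) = 810·exp(3·t). En utilisant s(t) = 810·exp(3·t) et en substituant t = log(2)/3, nous trouvons s = 1620.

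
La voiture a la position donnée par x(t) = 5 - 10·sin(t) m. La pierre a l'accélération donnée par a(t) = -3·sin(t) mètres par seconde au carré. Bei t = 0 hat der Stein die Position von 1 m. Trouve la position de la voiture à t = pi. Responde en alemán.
Wir haben die Position x(t) = 5 - 10·sin(t). Durch Einsetzen von t = pi: x(pi) = 5.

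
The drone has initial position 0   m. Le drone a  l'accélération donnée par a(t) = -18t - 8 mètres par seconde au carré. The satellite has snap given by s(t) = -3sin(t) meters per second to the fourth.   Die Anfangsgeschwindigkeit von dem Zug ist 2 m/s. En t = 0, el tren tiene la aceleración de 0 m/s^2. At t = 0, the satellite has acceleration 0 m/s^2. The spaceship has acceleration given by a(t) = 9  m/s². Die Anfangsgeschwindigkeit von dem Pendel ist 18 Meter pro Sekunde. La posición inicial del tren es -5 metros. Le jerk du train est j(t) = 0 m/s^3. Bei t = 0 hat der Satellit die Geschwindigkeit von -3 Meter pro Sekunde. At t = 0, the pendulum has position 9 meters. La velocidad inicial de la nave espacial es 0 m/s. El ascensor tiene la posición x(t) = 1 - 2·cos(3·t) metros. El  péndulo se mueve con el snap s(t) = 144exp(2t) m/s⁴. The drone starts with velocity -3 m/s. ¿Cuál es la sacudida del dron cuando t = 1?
Partiendo de la aceleración a(t) = -18·t - 8, tomamos 1 derivada. La derivada de la aceleración da la sacudida: j(t) = -18. De la ecuación de la sacudida j(t) = -18, sustituimos t = 1 para obtener j = -18.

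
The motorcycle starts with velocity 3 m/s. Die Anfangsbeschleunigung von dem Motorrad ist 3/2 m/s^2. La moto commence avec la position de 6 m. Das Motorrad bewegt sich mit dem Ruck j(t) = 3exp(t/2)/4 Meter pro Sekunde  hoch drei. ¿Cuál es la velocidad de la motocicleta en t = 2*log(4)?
Para resolver esto, necesitamos tomar 2 integrales de nuestra ecuación de la sacudida j(t) = 3·exp(t/2)/4. Integrando la sacudida y usando la condición inicial a(0) = 3/2, obtenemos a(t) = 3·exp(t/2)/2. Integrando la aceleración y usando la condición inicial v(0) = 3, obtenemos v(t) = 3·exp(t/2). De la ecuación de la velocidad v(t) = 3·exp(t/2), sustituimos t = 2*log(4) para obtener v = 12.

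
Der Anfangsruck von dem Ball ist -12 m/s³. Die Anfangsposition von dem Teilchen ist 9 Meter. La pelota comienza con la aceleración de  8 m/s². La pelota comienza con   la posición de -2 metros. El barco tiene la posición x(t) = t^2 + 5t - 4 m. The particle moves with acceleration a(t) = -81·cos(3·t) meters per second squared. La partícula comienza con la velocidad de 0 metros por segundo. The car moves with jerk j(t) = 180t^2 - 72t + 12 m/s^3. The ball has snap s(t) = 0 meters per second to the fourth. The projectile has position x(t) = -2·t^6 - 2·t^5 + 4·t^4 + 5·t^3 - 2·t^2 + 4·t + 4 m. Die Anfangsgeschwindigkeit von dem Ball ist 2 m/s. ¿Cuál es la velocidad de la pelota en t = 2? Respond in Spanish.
Debemos encontrar la integral de nuestra ecuación del snap s(t) = 0 3 veces. Tomando ∫s(t)dt y aplicando j(0) = -12, encontramos j(t) = -12. La integral de la sacudida es la aceleración. Usando a(0) = 8, obtenemos a(t) = 8 - 12·t. La antiderivada de la aceleración es la velocidad. Usando v(0) = 2, obtenemos v(t) = -6·t^2 + 8·t + 2. Tenemos la velocidad v(t) = -6·t^2 + 8·t + 2. Sustituyendo t = 2: v(2) = -6.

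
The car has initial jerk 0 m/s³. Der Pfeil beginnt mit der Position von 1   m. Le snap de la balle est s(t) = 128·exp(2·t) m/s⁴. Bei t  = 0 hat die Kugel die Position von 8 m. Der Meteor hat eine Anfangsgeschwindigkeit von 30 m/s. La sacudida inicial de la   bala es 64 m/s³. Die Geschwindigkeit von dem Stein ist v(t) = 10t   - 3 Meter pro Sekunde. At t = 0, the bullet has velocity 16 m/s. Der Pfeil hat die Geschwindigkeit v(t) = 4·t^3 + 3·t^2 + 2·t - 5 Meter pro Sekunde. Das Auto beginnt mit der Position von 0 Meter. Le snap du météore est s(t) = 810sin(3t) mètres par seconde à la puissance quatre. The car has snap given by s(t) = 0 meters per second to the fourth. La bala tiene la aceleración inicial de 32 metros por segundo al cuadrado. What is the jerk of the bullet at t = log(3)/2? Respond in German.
Wir müssen unsere Gleichung für den Snap s(t) = 128·exp(2·t) 1-mal integrieren. Das Integral von dem Snap ist der Ruck. Mit j(0) = 64 erhalten wir j(t) = 64·exp(2·t). Aus der Gleichung für den Ruck j(t) = 64·exp(2·t), setzen wir t = log(3)/2 ein und erhalten j = 192.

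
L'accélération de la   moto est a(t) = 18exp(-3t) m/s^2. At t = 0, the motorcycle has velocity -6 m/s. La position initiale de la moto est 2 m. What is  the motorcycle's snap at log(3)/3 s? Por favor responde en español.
Partiendo de la aceleración a(t) = 18·exp(-3·t), tomamos 2 derivadas. Tomando d/dt de a(t), encontramos j(t) = -54·exp(-3·t). Derivando la sacudida, obtenemos el snap: s(t) = 162·exp(-3·t). Usando s(t) = 162·exp(-3·t) y sustituyendo t = log(3)/3, encontramos s = 54.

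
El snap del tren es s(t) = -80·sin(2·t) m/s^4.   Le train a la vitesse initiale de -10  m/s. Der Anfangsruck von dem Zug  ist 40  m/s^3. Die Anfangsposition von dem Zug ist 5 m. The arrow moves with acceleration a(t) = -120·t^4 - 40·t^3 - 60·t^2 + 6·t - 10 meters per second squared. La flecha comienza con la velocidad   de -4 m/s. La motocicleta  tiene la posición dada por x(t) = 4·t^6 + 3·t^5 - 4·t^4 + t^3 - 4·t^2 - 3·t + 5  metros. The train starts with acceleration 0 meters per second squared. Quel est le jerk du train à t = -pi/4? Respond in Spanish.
Partiendo del snap s(t) = -80·sin(2·t), tomamos 1 integral. Tomando ∫s(t)dt y aplicando j(0) = 40, encontramos j(t) = 40·cos(2·t). Tenemos la sacudida j(t) = 40·cos(2·t). Sustituyendo t = -pi/4: j(-pi/4) = 0.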